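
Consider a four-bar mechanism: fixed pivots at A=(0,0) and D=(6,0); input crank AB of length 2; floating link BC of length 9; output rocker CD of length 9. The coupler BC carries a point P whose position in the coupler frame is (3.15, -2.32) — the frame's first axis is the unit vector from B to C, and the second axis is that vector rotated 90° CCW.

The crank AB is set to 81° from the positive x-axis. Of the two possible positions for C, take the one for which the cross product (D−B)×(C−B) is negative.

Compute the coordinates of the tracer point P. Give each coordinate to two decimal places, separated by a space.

-1.99 -1.19

A=(0,0), D=(6.00,0)
B = A + 2.00·(cos81°, sin81°) = (0.3129, 1.9754)
|BD| = 6.0204
circle(B,9.00) ∩ circle(D,9.00): a=3.0102, h=8.4817
  candidates: C₊=(5.9394,8.9998) cross=51.063; C₋=(0.3735,-7.0244) cross=-51.063
  mode - wants cross < 0 → take C=(0.3735,-7.0244) (cross=-51.063)
ex = (C−B)/|BC| = (0.0067,-1.0000); ey = (1.0000,0.0067)
P = B + 3.15·ex + -2.32·ey = (-1.9859,-1.1902)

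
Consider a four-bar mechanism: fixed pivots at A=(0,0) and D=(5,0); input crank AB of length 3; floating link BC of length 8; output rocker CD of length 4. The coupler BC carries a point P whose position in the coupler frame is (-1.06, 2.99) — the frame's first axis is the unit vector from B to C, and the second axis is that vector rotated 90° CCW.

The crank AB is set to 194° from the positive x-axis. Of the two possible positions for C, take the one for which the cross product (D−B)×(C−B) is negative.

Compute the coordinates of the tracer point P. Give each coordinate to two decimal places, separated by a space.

A=(0,0), D=(5.00,0)
B = A + 3.00·(cos194°, sin194°) = (-2.9109, -0.7258)
|BD| = 7.9441
circle(B,8.00) ∩ circle(D,4.00): a=6.9932, h=3.8853
  candidates: C₊=(3.6981,3.7822) cross=30.865; C₋=(4.4080,-3.9559) cross=-30.865
  mode - wants cross < 0 → take C=(4.4080,-3.9559) (cross=-30.865)
ex = (C−B)/|BC| = (0.9149,-0.4038); ey = (0.4038,0.9149)
P = B + -1.06·ex + 2.99·ey = (-2.6734,2.4377)

-2.67 2.44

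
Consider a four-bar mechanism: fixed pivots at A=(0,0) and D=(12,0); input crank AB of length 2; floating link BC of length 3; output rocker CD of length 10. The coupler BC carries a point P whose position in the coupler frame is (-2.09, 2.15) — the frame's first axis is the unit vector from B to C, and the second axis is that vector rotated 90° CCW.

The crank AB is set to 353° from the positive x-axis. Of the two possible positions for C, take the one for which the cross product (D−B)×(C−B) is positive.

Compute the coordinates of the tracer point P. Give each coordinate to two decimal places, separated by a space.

A=(0,0), D=(12.00,0)
B = A + 2.00·(cos353°, sin353°) = (1.9851, -0.2437)
|BD| = 10.0179
circle(B,3.00) ∩ circle(D,10.00): a=0.4671, h=2.9634
  candidates: C₊=(2.3799,2.7302) cross=29.687; C₋=(2.5241,-3.1949) cross=-29.687
  mode + wants cross > 0 → take C=(2.3799,2.7302) (cross=29.687)
ex = (C−B)/|BC| = (0.1316,0.9913); ey = (-0.9913,0.1316)
P = B + -2.09·ex + 2.15·ey = (-0.4213,-2.0326)

-0.42 -2.03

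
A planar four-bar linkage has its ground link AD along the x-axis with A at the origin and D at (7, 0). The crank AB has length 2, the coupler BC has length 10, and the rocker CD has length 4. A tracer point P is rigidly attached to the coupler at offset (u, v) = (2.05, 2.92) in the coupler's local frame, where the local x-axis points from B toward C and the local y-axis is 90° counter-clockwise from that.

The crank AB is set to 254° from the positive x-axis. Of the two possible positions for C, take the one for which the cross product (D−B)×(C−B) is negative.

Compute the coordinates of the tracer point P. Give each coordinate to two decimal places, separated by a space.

1.86 0.71

A=(0,0), D=(7.00,0)
B = A + 2.00·(cos254°, sin254°) = (-0.5513, -1.9225)
|BD| = 7.7922
circle(B,10.00) ∩ circle(D,4.00): a=9.2861, h=3.7105
  candidates: C₊=(7.5323,3.9644) cross=28.913; C₋=(9.3632,-3.2272) cross=-28.913
  mode - wants cross < 0 → take C=(9.3632,-3.2272) (cross=-28.913)
ex = (C−B)/|BC| = (0.9915,-0.1305); ey = (0.1305,0.9915)
P = B + 2.05·ex + 2.92·ey = (1.8622,0.7050)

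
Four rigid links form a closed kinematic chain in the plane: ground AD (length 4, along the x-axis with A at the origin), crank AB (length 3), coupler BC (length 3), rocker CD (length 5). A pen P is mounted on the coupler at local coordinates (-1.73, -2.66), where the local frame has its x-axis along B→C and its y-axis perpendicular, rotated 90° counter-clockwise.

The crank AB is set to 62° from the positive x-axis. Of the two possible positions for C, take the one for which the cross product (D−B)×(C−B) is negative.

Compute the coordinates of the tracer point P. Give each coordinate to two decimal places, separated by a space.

A=(0,0), D=(4.00,0)
B = A + 3.00·(cos62°, sin62°) = (1.4084, 2.6488)
|BD| = 3.7058
circle(B,3.00) ∩ circle(D,5.00): a=-0.3059, h=2.9844
  candidates: C₊=(3.3277,4.9546) cross=11.059; C₋=(-0.9387,0.7804) cross=-11.059
  mode - wants cross < 0 → take C=(-0.9387,0.7804) (cross=-11.059)
ex = (C−B)/|BC| = (-0.7824,-0.6228); ey = (0.6228,-0.7824)
P = B + -1.73·ex + -2.66·ey = (1.1053,5.8074)

1.11 5.81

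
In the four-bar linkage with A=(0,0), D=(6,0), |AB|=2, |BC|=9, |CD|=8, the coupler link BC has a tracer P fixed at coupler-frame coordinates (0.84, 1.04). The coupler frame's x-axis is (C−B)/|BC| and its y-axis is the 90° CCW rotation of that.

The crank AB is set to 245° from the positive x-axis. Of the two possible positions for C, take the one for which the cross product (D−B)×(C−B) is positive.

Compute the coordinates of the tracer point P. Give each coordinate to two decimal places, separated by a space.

A=(0,0), D=(6.00,0)
B = A + 2.00·(cos245°, sin245°) = (-0.8452, -1.8126)
|BD| = 7.0812
circle(B,9.00) ∩ circle(D,8.00): a=4.7409, h=7.6501
  candidates: C₊=(1.7795,6.7961) cross=54.171; C₋=(5.6960,-7.9942) cross=-54.171
  mode + wants cross > 0 → take C=(1.7795,6.7961) (cross=54.171)
ex = (C−B)/|BC| = (0.2916,0.9565); ey = (-0.9565,0.2916)
P = B + 0.84·ex + 1.04·ey = (-1.5950,-0.7058)

-1.60 -0.71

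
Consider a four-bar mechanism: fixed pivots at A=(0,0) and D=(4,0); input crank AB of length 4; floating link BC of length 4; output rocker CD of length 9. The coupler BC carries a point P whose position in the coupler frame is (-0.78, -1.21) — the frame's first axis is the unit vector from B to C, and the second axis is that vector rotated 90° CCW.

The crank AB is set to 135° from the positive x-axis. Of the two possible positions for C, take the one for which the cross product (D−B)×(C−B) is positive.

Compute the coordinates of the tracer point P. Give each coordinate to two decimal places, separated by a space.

-1.81 1.81

A=(0,0), D=(4.00,0)
B = A + 4.00·(cos135°, sin135°) = (-2.8284, 2.8284)
|BD| = 7.3910
circle(B,4.00) ∩ circle(D,9.00): a=-0.7017, h=3.9380
  candidates: C₊=(-1.9697,6.7352) cross=29.106; C₋=(-4.9837,-0.5413) cross=-29.106
  mode + wants cross > 0 → take C=(-1.9697,6.7352) (cross=29.106)
ex = (C−B)/|BC| = (0.2147,0.9767); ey = (-0.9767,0.2147)
P = B + -0.78·ex + -1.21·ey = (-1.8141,1.8069)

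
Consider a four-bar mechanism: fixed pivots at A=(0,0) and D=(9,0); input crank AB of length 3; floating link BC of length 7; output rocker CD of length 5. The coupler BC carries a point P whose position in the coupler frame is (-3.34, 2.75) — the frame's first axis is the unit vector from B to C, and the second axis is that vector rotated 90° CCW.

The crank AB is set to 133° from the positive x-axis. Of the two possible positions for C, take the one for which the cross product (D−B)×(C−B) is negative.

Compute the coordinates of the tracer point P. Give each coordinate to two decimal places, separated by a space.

A=(0,0), D=(9.00,0)
B = A + 3.00·(cos133°, sin133°) = (-2.0460, 2.1941)
|BD| = 11.2618
circle(B,7.00) ∩ circle(D,5.00): a=6.6964, h=2.0390
  candidates: C₊=(4.9194,2.8894) cross=22.963; C₋=(4.1249,-1.1105) cross=-22.963
  mode - wants cross < 0 → take C=(4.1249,-1.1105) (cross=-22.963)
ex = (C−B)/|BC| = (0.8816,-0.4721); ey = (0.4721,0.8816)
P = B + -3.34·ex + 2.75·ey = (-3.6922,6.1951)

-3.69 6.20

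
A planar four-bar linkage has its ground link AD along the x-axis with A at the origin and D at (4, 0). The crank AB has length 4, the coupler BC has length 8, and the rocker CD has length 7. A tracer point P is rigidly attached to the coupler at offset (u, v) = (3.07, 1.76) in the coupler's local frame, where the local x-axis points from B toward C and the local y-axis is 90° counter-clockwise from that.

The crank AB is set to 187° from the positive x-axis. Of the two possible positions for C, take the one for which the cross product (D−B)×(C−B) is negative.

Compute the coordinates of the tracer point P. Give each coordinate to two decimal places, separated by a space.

A=(0,0), D=(4.00,0)
B = A + 4.00·(cos187°, sin187°) = (-3.9702, -0.4875)
|BD| = 7.9851
circle(B,8.00) ∩ circle(D,7.00): a=4.9318, h=6.2990
  candidates: C₊=(0.5679,6.1009) cross=50.298; C₋=(1.3370,-6.4737) cross=-50.298
  mode - wants cross < 0 → take C=(1.3370,-6.4737) (cross=-50.298)
ex = (C−B)/|BC| = (0.6634,-0.7483); ey = (0.7483,0.6634)
P = B + 3.07·ex + 1.76·ey = (-0.6166,-1.6171)

-0.62 -1.62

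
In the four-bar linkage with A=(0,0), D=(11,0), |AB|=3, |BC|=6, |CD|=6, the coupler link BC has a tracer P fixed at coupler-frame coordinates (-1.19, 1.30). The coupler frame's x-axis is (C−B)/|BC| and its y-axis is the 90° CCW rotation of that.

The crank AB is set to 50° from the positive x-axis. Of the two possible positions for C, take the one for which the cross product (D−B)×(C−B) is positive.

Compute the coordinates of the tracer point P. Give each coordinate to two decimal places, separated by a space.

A=(0,0), D=(11.00,0)
B = A + 3.00·(cos50°, sin50°) = (1.9284, 2.2981)
|BD| = 9.3582
circle(B,6.00) ∩ circle(D,6.00): a=4.6791, h=3.7558
  candidates: C₊=(7.3865,4.7899) cross=35.148; C₋=(5.5419,-2.4917) cross=-35.148
  mode + wants cross > 0 → take C=(7.3865,4.7899) (cross=35.148)
ex = (C−B)/|BC| = (0.9097,0.4153); ey = (-0.4153,0.9097)
P = B + -1.19·ex + 1.30·ey = (0.3060,2.9865)

0.31 2.99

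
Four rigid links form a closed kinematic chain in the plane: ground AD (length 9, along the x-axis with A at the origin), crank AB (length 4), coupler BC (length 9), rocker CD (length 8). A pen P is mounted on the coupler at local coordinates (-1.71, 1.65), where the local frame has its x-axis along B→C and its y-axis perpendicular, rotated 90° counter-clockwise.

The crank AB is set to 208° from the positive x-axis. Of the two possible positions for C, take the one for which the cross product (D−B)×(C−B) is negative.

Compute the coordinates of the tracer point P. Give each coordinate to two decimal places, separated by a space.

-4.17 0.41

A=(0,0), D=(9.00,0)
B = A + 4.00·(cos208°, sin208°) = (-3.5318, -1.8779)
|BD| = 12.6717
circle(B,9.00) ∩ circle(D,8.00): a=7.0066, h=5.6486
  candidates: C₊=(2.5604,4.7467) cross=71.578; C₋=(4.2346,-6.4258) cross=-71.578
  mode - wants cross < 0 → take C=(4.2346,-6.4258) (cross=-71.578)
ex = (C−B)/|BC| = (0.8629,-0.5053); ey = (0.5053,0.8629)
P = B + -1.71·ex + 1.65·ey = (-4.1736,0.4101)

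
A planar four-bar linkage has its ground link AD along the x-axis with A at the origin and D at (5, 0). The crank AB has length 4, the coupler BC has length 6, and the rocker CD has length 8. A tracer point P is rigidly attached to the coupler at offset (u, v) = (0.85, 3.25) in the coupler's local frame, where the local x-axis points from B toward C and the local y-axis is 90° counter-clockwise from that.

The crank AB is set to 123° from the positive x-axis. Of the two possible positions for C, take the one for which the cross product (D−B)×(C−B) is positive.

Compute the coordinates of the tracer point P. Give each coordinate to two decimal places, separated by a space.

-3.80 6.30

A=(0,0), D=(5.00,0)
B = A + 4.00·(cos123°, sin123°) = (-2.1786, 3.3547)
|BD| = 7.9237
circle(B,6.00) ∩ circle(D,8.00): a=2.1950, h=5.5841
  candidates: C₊=(2.1742,7.4843) cross=44.247; C₋=(-2.5541,-2.6336) cross=-44.247
  mode + wants cross > 0 → take C=(2.1742,7.4843) (cross=44.247)
ex = (C−B)/|BC| = (0.7255,0.6883); ey = (-0.6883,0.7255)
P = B + 0.85·ex + 3.25·ey = (-3.7988,6.2974)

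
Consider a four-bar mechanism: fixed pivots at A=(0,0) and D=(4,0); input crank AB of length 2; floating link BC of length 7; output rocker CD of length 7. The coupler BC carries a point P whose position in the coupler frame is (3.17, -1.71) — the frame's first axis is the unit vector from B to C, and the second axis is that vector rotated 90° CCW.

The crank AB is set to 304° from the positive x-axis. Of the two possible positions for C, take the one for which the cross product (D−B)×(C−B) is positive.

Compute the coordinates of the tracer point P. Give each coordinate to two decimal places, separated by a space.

A=(0,0), D=(4.00,0)
B = A + 2.00·(cos304°, sin304°) = (1.1184, -1.6581)
|BD| = 3.3246
circle(B,7.00) ∩ circle(D,7.00): a=1.6623, h=6.7998
  candidates: C₊=(-0.8321,5.0647) cross=22.606; C₋=(5.9504,-6.7228) cross=-22.606
  mode + wants cross > 0 → take C=(-0.8321,5.0647) (cross=22.606)
ex = (C−B)/|BC| = (-0.2786,0.9604); ey = (-0.9604,-0.2786)
P = B + 3.17·ex + -1.71·ey = (1.8774,1.8628)

1.88 1.86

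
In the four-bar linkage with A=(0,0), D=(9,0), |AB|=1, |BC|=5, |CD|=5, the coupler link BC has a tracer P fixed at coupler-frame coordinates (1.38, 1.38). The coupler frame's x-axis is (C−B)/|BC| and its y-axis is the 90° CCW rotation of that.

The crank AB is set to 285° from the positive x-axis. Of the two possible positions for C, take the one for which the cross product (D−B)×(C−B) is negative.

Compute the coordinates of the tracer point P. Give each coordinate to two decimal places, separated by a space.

A=(0,0), D=(9.00,0)
B = A + 1.00·(cos285°, sin285°) = (0.2588, -0.9659)
|BD| = 8.7944
circle(B,5.00) ∩ circle(D,5.00): a=4.3972, h=2.3801
  candidates: C₊=(4.3680,1.8827) cross=20.931; C₋=(4.8908,-2.8486) cross=-20.931
  mode - wants cross < 0 → take C=(4.8908,-2.8486) (cross=-20.931)
ex = (C−B)/|BC| = (0.9264,-0.3765); ey = (0.3765,0.9264)
P = B + 1.38·ex + 1.38·ey = (2.0569,-0.2071)

2.06 -0.21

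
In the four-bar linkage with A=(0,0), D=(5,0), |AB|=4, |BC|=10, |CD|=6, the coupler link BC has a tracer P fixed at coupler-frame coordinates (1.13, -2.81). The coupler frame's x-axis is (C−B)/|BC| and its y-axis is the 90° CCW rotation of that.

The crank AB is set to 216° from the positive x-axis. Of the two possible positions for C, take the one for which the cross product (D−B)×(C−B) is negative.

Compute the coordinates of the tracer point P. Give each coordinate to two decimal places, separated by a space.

A=(0,0), D=(5.00,0)
B = A + 4.00·(cos216°, sin216°) = (-3.2361, -2.3511)
|BD| = 8.5651
circle(B,10.00) ∩ circle(D,6.00): a=8.0186, h=5.9751
  candidates: C₊=(2.8344,5.5955) cross=51.177; C₋=(6.1147,-5.8955) cross=-51.177
  mode - wants cross < 0 → take C=(6.1147,-5.8955) (cross=-51.177)
ex = (C−B)/|BC| = (0.9351,-0.3544); ey = (0.3544,0.9351)
P = B + 1.13·ex + -2.81·ey = (-3.1754,-5.3792)

-3.18 -5.38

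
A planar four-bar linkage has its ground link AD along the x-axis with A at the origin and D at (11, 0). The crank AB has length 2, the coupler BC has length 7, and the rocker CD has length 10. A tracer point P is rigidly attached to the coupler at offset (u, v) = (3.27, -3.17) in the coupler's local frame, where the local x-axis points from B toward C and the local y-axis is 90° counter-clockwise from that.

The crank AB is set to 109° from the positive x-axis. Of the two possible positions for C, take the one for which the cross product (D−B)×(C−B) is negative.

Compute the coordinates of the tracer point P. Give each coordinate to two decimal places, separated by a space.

A=(0,0), D=(11.00,0)
B = A + 2.00·(cos109°, sin109°) = (-0.6511, 1.8910)
|BD| = 11.8036
circle(B,7.00) ∩ circle(D,10.00): a=3.7414, h=5.9162
  candidates: C₊=(3.9898,7.1314) cross=69.833; C₋=(2.0942,-4.5482) cross=-69.833
  mode - wants cross < 0 → take C=(2.0942,-4.5482) (cross=-69.833)
ex = (C−B)/|BC| = (0.3922,-0.9199); ey = (0.9199,0.3922)
P = B + 3.27·ex + -3.17·ey = (-2.2847,-2.3602)

-2.28 -2.36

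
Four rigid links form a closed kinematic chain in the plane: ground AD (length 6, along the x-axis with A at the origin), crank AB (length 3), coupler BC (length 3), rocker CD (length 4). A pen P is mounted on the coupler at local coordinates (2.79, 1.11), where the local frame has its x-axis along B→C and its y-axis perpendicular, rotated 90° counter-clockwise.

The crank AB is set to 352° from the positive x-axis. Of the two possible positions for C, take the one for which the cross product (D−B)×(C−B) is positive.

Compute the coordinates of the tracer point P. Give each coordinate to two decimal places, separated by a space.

A=(0,0), D=(6.00,0)
B = A + 3.00·(cos352°, sin352°) = (2.9708, -0.4175)
|BD| = 3.0578
circle(B,3.00) ∩ circle(D,4.00): a=0.3843, h=2.9753
  candidates: C₊=(2.9453,2.5824) cross=9.098; C₋=(3.7578,-3.3125) cross=-9.098
  mode + wants cross > 0 → take C=(2.9453,2.5824) (cross=9.098)
ex = (C−B)/|BC| = (-0.0085,1.0000); ey = (-1.0000,-0.0085)
P = B + 2.79·ex + 1.11·ey = (1.8371,2.3629)

1.84 2.36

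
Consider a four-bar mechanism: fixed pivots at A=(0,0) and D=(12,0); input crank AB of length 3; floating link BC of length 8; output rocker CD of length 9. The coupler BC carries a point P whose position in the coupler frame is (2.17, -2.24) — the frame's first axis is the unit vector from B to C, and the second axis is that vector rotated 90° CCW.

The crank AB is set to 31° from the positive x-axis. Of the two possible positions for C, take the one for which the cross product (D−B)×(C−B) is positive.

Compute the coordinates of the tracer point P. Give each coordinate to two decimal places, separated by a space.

5.67 1.86

A=(0,0), D=(12.00,0)
B = A + 3.00·(cos31°, sin31°) = (2.5715, 1.5451)
|BD| = 9.5543
circle(B,8.00) ∩ circle(D,9.00): a=3.8875, h=6.9920
  candidates: C₊=(7.5385,7.8164) cross=66.803; C₋=(5.2771,-5.9835) cross=-66.803
  mode + wants cross > 0 → take C=(7.5385,7.8164) (cross=66.803)
ex = (C−B)/|BC| = (0.6209,0.7839); ey = (-0.7839,0.6209)
P = B + 2.17·ex + -2.24·ey = (5.6748,1.8554)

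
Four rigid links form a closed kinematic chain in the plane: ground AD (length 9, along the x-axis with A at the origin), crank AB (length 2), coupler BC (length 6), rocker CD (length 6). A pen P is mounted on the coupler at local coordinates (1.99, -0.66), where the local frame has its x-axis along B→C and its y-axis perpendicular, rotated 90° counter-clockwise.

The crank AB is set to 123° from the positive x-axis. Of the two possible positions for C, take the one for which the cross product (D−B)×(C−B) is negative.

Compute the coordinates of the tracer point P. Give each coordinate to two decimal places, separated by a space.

-0.02 -0.13

A=(0,0), D=(9.00,0)
B = A + 2.00·(cos123°, sin123°) = (-1.0893, 1.6773)
|BD| = 10.2278
circle(B,6.00) ∩ circle(D,6.00): a=5.1139, h=3.1382
  candidates: C₊=(4.4700,3.9344) cross=32.097; C₋=(3.4407,-2.2570) cross=-32.097
  mode - wants cross < 0 → take C=(3.4407,-2.2570) (cross=-32.097)
ex = (C−B)/|BC| = (0.7550,-0.6557); ey = (0.6557,0.7550)
P = B + 1.99·ex + -0.66·ey = (-0.0196,-0.1259)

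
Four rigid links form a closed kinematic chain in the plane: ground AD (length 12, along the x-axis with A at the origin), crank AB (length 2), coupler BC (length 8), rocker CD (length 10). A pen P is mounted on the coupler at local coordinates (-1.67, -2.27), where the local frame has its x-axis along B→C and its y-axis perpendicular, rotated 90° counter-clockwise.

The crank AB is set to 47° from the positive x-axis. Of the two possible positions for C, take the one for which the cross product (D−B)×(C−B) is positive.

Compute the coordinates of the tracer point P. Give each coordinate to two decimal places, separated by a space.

A=(0,0), D=(12.00,0)
B = A + 2.00·(cos47°, sin47°) = (1.3640, 1.4627)
|BD| = 10.7361
circle(B,8.00) ∩ circle(D,10.00): a=3.6915, h=7.0974
  candidates: C₊=(5.9880,7.9910) cross=76.198; C₋=(4.0541,-6.0714) cross=-76.198
  mode + wants cross > 0 → take C=(5.9880,7.9910) (cross=76.198)
ex = (C−B)/|BC| = (0.5780,0.8160); ey = (-0.8160,0.5780)
P = B + -1.67·ex + -2.27·ey = (2.2511,-1.2121)

2.25 -1.21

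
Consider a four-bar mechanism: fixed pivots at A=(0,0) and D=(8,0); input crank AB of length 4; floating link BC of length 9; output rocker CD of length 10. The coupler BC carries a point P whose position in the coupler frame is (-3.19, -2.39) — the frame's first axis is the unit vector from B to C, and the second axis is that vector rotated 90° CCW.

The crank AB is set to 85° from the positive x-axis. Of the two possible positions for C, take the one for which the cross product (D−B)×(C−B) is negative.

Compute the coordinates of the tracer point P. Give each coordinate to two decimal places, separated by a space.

-1.66 7.43

A=(0,0), D=(8.00,0)
B = A + 4.00·(cos85°, sin85°) = (0.3486, 3.9848)
|BD| = 8.6268
circle(B,9.00) ∩ circle(D,10.00): a=3.2122, h=8.4072
  candidates: C₊=(7.0810,9.9577) cross=72.528; C₋=(-0.6857,-4.9556) cross=-72.528
  mode - wants cross < 0 → take C=(-0.6857,-4.9556) (cross=-72.528)
ex = (C−B)/|BC| = (-0.1149,-0.9934); ey = (0.9934,-0.1149)
P = B + -3.19·ex + -2.39·ey = (-1.6589,7.4283)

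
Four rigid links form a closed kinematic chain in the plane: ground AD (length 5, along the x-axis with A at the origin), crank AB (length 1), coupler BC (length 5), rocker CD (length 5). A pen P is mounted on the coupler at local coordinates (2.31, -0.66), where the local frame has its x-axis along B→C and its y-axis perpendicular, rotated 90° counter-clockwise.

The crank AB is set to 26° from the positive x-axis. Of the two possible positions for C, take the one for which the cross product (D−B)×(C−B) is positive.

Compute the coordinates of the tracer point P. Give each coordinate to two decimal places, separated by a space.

A=(0,0), D=(5.00,0)
B = A + 1.00·(cos26°, sin26°) = (0.8988, 0.4384)
|BD| = 4.1246
circle(B,5.00) ∩ circle(D,5.00): a=2.0623, h=4.5549
  candidates: C₊=(3.4335,4.7483) cross=18.787; C₋=(2.4653,-4.3099) cross=-18.787
  mode + wants cross > 0 → take C=(3.4335,4.7483) (cross=18.787)
ex = (C−B)/|BC| = (0.5069,0.8620); ey = (-0.8620,0.5069)
P = B + 2.31·ex + -0.66·ey = (2.6387,2.0950)

2.64 2.09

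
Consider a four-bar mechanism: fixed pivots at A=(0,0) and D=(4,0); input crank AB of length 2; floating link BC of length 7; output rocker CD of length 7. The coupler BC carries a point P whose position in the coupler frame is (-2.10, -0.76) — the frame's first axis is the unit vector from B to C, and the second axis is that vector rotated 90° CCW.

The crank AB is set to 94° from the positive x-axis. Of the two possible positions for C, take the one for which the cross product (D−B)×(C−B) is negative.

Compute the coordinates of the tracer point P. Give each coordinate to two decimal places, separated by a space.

A=(0,0), D=(4.00,0)
B = A + 2.00·(cos94°, sin94°) = (-0.1395, 1.9951)
|BD| = 4.5952
circle(B,7.00) ∩ circle(D,7.00): a=2.2976, h=6.6122
  candidates: C₊=(4.8011,6.9540) cross=30.384; C₋=(-0.9406,-4.9589) cross=-30.384
  mode - wants cross < 0 → take C=(-0.9406,-4.9589) (cross=-30.384)
ex = (C−B)/|BC| = (-0.1144,-0.9934); ey = (0.9934,-0.1144)
P = B + -2.10·ex + -0.76·ey = (-0.6542,4.1683)

-0.65 4.17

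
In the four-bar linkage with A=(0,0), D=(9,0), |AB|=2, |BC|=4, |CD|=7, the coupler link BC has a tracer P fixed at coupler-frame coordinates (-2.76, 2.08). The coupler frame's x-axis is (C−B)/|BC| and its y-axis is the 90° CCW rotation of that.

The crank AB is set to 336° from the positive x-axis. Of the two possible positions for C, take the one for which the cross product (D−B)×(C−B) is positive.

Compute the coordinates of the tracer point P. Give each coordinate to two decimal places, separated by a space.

-0.81 -3.04

A=(0,0), D=(9.00,0)
B = A + 2.00·(cos336°, sin336°) = (1.8271, -0.8135)
|BD| = 7.2189
circle(B,4.00) ∩ circle(D,7.00): a=1.3238, h=3.7746
  candidates: C₊=(2.7171,3.0863) cross=27.248; C₋=(3.5678,-4.4149) cross=-27.248
  mode + wants cross > 0 → take C=(2.7171,3.0863) (cross=27.248)
ex = (C−B)/|BC| = (0.2225,0.9749); ey = (-0.9749,0.2225)
P = B + -2.76·ex + 2.08·ey = (-0.8149,-3.0415)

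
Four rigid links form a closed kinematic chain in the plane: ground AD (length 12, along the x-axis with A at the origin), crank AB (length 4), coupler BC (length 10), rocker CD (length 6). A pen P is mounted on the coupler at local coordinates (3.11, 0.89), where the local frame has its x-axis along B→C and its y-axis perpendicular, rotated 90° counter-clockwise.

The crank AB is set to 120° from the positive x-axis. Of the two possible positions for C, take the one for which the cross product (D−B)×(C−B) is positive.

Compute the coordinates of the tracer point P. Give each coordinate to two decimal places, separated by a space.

1.01 4.65

A=(0,0), D=(12.00,0)
B = A + 4.00·(cos120°, sin120°) = (-2.0000, 3.4641)
|BD| = 14.4222
circle(B,10.00) ∩ circle(D,6.00): a=9.4299, h=3.3282
  candidates: C₊=(7.9533,4.4299) cross=48.000; C₋=(6.3544,-2.0317) cross=-48.000
  mode + wants cross > 0 → take C=(7.9533,4.4299) (cross=48.000)
ex = (C−B)/|BC| = (0.9953,0.0966); ey = (-0.0966,0.9953)
P = B + 3.11·ex + 0.89·ey = (1.0095,4.6503)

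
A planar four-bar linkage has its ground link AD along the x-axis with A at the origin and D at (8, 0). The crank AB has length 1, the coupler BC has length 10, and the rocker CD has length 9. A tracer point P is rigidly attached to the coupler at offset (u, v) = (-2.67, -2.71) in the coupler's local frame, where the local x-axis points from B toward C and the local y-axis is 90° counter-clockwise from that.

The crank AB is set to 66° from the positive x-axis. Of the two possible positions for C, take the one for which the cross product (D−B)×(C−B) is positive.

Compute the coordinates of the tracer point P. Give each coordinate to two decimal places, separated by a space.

A=(0,0), D=(8.00,0)
B = A + 1.00·(cos66°, sin66°) = (0.4067, 0.9135)
|BD| = 7.6480
circle(B,10.00) ∩ circle(D,9.00): a=5.0662, h=8.6217
  candidates: C₊=(6.4665,8.8684) cross=65.939; C₋=(4.4068,-8.2516) cross=-65.939
  mode + wants cross > 0 → take C=(6.4665,8.8684) (cross=65.939)
ex = (C−B)/|BC| = (0.6060,0.7955); ey = (-0.7955,0.6060)
P = B + -2.67·ex + -2.71·ey = (0.9445,-2.8526)

0.94 -2.85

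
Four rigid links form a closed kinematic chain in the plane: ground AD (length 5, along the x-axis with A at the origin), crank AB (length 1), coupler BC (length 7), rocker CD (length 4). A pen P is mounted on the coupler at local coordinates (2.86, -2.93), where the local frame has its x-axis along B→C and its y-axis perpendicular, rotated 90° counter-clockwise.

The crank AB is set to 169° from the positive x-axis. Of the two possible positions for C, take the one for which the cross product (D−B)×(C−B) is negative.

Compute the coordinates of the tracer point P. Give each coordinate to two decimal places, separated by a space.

A=(0,0), D=(5.00,0)
B = A + 1.00·(cos169°, sin169°) = (-0.9816, 0.1908)
|BD| = 5.9847
circle(B,7.00) ∩ circle(D,4.00): a=5.7494, h=3.9931
  candidates: C₊=(4.8921,3.9985) cross=23.897; C₋=(4.6375,-3.9835) cross=-23.897
  mode - wants cross < 0 → take C=(4.6375,-3.9835) (cross=-23.897)
ex = (C−B)/|BC| = (0.8027,-0.5963); ey = (0.5963,0.8027)
P = B + 2.86·ex + -2.93·ey = (-0.4331,-3.8667)

-0.43 -3.87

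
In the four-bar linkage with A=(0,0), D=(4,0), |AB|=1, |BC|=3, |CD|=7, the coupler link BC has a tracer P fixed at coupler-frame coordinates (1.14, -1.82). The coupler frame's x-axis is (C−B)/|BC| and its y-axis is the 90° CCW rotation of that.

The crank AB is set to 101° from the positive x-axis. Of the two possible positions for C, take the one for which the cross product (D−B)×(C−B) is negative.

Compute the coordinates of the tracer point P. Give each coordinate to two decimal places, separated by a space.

-1.90 2.29

A=(0,0), D=(4.00,0)
B = A + 1.00·(cos101°, sin101°) = (-0.1908, 0.9816)
|BD| = 4.3042
circle(B,3.00) ∩ circle(D,7.00): a=-2.4945, h=1.6666
  candidates: C₊=(-2.2394,3.1732) cross=7.174; C₋=(-2.9996,-0.0722) cross=-7.174
  mode - wants cross < 0 → take C=(-2.9996,-0.0722) (cross=-7.174)
ex = (C−B)/|BC| = (-0.9363,-0.3513); ey = (0.3513,-0.9363)
P = B + 1.14·ex + -1.82·ey = (-1.8975,2.2852)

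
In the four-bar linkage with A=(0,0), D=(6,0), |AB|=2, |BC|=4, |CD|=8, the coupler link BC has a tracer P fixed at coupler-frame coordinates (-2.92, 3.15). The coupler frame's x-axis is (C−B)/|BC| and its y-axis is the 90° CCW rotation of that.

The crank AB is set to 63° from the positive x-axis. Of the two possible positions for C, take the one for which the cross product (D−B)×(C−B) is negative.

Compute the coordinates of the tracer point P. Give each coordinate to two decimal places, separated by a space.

A=(0,0), D=(6.00,0)
B = A + 2.00·(cos63°, sin63°) = (0.9080, 1.7820)
|BD| = 5.3948
circle(B,4.00) ∩ circle(D,8.00): a=-1.7513, h=3.5962
  candidates: C₊=(0.4429,5.7549) cross=19.401; C₋=(-1.9329,-1.0339) cross=-19.401
  mode - wants cross < 0 → take C=(-1.9329,-1.0339) (cross=-19.401)
ex = (C−B)/|BC| = (-0.7102,-0.7040); ey = (0.7040,-0.7102)
P = B + -2.92·ex + 3.15·ey = (5.1994,1.6004)

5.20 1.60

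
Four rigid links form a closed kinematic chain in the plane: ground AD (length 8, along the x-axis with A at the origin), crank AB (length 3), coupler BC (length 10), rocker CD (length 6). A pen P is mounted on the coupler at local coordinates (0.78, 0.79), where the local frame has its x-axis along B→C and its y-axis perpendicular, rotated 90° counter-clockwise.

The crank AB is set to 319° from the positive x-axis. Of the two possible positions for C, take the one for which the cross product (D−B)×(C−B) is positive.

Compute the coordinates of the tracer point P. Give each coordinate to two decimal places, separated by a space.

2.11 -0.87

A=(0,0), D=(8.00,0)
B = A + 3.00·(cos319°, sin319°) = (2.2641, -1.9682)
|BD| = 6.0642
circle(B,10.00) ∩ circle(D,6.00): a=8.3090, h=5.5642
  candidates: C₊=(8.3174,5.9916) cross=33.742; C₋=(11.9292,-4.5344) cross=-33.742
  mode + wants cross > 0 → take C=(8.3174,5.9916) (cross=33.742)
ex = (C−B)/|BC| = (0.6053,0.7960); ey = (-0.7960,0.6053)
P = B + 0.78·ex + 0.79·ey = (2.1075,-0.8691)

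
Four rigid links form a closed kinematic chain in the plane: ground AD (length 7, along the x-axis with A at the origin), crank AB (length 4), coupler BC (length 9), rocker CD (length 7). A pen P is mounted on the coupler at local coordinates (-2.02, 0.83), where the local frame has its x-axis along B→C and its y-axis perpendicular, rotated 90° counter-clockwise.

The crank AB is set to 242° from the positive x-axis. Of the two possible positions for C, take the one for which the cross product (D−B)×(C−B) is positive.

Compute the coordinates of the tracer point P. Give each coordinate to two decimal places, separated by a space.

-3.46 -5.04

A=(0,0), D=(7.00,0)
B = A + 4.00·(cos242°, sin242°) = (-1.8779, -3.5318)
|BD| = 9.5546
circle(B,9.00) ∩ circle(D,7.00): a=6.4519, h=6.2748
  candidates: C₊=(1.7976,4.6835) cross=59.953; C₋=(6.4365,-6.9773) cross=-59.953
  mode + wants cross > 0 → take C=(1.7976,4.6835) (cross=59.953)
ex = (C−B)/|BC| = (0.4084,0.9128); ey = (-0.9128,0.4084)
P = B + -2.02·ex + 0.83·ey = (-3.4605,-5.0367)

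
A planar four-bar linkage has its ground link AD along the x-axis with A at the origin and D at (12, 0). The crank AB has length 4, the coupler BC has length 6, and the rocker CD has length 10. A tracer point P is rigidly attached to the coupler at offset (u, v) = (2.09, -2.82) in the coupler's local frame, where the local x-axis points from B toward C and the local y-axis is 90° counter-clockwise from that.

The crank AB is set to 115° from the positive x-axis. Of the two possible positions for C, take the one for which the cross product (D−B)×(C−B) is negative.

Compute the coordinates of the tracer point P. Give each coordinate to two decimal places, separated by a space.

-2.59 0.23

A=(0,0), D=(12.00,0)
B = A + 4.00·(cos115°, sin115°) = (-1.6905, 3.6252)
|BD| = 14.1623
circle(B,6.00) ∩ circle(D,10.00): a=4.8216, h=3.5710
  candidates: C₊=(3.8846,5.8430) cross=50.573; C₋=(2.0564,-1.0610) cross=-50.573
  mode - wants cross < 0 → take C=(2.0564,-1.0610) (cross=-50.573)
ex = (C−B)/|BC| = (0.6245,-0.7810); ey = (0.7810,0.6245)
P = B + 2.09·ex + -2.82·ey = (-2.5878,0.2318)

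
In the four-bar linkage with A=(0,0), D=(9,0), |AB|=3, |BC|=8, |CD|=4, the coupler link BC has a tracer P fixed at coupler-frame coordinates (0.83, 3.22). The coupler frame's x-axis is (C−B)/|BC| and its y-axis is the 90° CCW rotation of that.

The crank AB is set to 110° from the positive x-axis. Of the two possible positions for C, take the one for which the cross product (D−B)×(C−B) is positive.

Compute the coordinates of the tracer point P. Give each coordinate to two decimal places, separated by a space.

A=(0,0), D=(9.00,0)
B = A + 3.00·(cos110°, sin110°) = (-1.0261, 2.8191)
|BD| = 10.4148
circle(B,8.00) ∩ circle(D,4.00): a=7.5118, h=2.7518
  candidates: C₊=(6.9502,3.4349) cross=28.660; C₋=(5.4605,-1.8633) cross=-28.660
  mode + wants cross > 0 → take C=(6.9502,3.4349) (cross=28.660)
ex = (C−B)/|BC| = (0.9970,0.0770); ey = (-0.0770,0.9970)
P = B + 0.83·ex + 3.22·ey = (-0.4464,6.0934)

-0.45 6.09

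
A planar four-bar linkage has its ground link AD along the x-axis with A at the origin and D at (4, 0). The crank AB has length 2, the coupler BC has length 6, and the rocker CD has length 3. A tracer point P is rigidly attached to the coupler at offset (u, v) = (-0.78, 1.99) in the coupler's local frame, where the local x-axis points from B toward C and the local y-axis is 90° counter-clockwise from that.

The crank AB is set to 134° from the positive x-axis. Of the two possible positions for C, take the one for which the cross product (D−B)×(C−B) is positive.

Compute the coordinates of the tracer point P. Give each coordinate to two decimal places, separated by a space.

A=(0,0), D=(4.00,0)
B = A + 2.00·(cos134°, sin134°) = (-1.3893, 1.4387)
|BD| = 5.5780
circle(B,6.00) ∩ circle(D,3.00): a=5.2092, h=2.9772
  candidates: C₊=(4.4115,2.9716) cross=16.607; C₋=(2.8758,-2.7814) cross=-16.607
  mode + wants cross > 0 → take C=(4.4115,2.9716) (cross=16.607)
ex = (C−B)/|BC| = (0.9668,0.2555); ey = (-0.2555,0.9668)
P = B + -0.78·ex + 1.99·ey = (-2.6519,3.1633)

-2.65 3.16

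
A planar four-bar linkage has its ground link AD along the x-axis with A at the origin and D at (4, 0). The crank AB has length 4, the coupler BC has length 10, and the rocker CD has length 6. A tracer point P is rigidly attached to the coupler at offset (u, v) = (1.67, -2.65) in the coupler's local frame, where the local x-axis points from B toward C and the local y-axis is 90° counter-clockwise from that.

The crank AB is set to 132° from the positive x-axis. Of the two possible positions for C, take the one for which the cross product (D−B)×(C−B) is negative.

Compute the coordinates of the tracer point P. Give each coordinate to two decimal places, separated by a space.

A=(0,0), D=(4.00,0)
B = A + 4.00·(cos132°, sin132°) = (-2.6765, 2.9726)
|BD| = 7.3084
circle(B,10.00) ∩ circle(D,6.00): a=8.0327, h=5.9561
  candidates: C₊=(7.0843,5.1466) cross=43.529; C₋=(2.2392,-5.7358) cross=-43.529
  mode - wants cross < 0 → take C=(2.2392,-5.7358) (cross=-43.529)
ex = (C−B)/|BC| = (0.4916,-0.8708); ey = (0.8708,0.4916)
P = B + 1.67·ex + -2.65·ey = (-4.1633,0.2156)

-4.16 0.22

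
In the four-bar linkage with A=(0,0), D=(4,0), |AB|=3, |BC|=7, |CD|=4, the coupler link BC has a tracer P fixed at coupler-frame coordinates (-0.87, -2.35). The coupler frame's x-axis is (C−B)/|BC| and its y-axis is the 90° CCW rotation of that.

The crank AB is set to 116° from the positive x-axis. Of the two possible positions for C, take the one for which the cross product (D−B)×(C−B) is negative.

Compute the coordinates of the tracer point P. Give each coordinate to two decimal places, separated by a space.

A=(0,0), D=(4.00,0)
B = A + 3.00·(cos116°, sin116°) = (-1.3151, 2.6964)
|BD| = 5.9599
circle(B,7.00) ∩ circle(D,4.00): a=5.7485, h=3.9944
  candidates: C₊=(5.6185,3.6579) cross=23.806; C₋=(2.0043,-3.4666) cross=-23.806
  mode - wants cross < 0 → take C=(2.0043,-3.4666) (cross=-23.806)
ex = (C−B)/|BC| = (0.4742,-0.8804); ey = (0.8804,0.4742)
P = B + -0.87·ex + -2.35·ey = (-3.7966,2.3480)

-3.80 2.35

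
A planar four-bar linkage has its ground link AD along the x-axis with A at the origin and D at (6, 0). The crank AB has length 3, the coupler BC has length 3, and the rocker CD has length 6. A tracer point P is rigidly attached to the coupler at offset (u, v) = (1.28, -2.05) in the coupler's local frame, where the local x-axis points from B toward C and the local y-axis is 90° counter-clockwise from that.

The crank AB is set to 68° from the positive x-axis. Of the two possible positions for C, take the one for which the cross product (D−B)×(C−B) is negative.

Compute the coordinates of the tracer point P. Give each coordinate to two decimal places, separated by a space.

A=(0,0), D=(6.00,0)
B = A + 3.00·(cos68°, sin68°) = (1.1238, 2.7816)
|BD| = 5.6137
circle(B,3.00) ∩ circle(D,6.00): a=0.4021, h=2.9729
  candidates: C₊=(2.9461,5.1647) cross=16.689; C₋=(0.0000,0.0000) cross=-16.689
  mode - wants cross < 0 → take C=(0.0000,0.0000) (cross=-16.689)
ex = (C−B)/|BC| = (-0.3746,-0.9272); ey = (0.9272,-0.3746)
P = B + 1.28·ex + -2.05·ey = (-1.2564,2.3627)

-1.26 2.36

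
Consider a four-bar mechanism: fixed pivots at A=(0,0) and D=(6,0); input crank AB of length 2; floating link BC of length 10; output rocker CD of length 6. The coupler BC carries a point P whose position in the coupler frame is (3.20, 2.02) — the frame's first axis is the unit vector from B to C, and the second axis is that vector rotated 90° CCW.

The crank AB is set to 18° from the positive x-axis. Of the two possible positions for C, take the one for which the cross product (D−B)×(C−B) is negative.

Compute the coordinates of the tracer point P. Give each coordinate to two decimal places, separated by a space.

5.60 1.41

A=(0,0), D=(6.00,0)
B = A + 2.00·(cos18°, sin18°) = (1.9021, 0.6180)
|BD| = 4.1442
circle(B,10.00) ∩ circle(D,6.00): a=9.7937, h=2.0208
  candidates: C₊=(11.8876,1.1557) cross=8.375; C₋=(11.2849,-2.8407) cross=-8.375
  mode - wants cross < 0 → take C=(11.2849,-2.8407) (cross=-8.375)
ex = (C−B)/|BC| = (0.9383,-0.3459); ey = (0.3459,0.9383)
P = B + 3.20·ex + 2.02·ey = (5.6033,1.4066)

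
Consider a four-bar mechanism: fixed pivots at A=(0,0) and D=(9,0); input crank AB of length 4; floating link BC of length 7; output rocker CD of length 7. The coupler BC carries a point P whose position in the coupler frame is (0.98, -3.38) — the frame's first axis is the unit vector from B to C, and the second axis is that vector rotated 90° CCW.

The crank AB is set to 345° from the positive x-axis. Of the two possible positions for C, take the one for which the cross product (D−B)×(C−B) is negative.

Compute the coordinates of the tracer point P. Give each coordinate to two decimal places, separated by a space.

1.58 -3.71

A=(0,0), D=(9.00,0)
B = A + 4.00·(cos345°, sin345°) = (3.8637, -1.0353)
|BD| = 5.2396
circle(B,7.00) ∩ circle(D,7.00): a=2.6198, h=6.4913
  candidates: C₊=(5.1493,5.8457) cross=34.012; C₋=(7.7144,-6.8809) cross=-34.012
  mode - wants cross < 0 → take C=(7.7144,-6.8809) (cross=-34.012)
ex = (C−B)/|BC| = (0.5501,-0.8351); ey = (0.8351,0.5501)
P = B + 0.98·ex + -3.38·ey = (1.5802,-3.7130)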